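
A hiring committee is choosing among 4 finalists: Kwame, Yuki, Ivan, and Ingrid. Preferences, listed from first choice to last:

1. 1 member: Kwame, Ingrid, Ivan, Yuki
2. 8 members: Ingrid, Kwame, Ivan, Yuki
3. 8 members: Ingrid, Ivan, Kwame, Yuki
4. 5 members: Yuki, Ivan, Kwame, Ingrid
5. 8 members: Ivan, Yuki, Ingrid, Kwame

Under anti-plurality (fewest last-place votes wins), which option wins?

Ivan

Last-place votes: Kwame 8, Yuki 17, Ivan 0, Ingrid 5.
Ivan is ranked last by the fewest voters, so Ivan wins.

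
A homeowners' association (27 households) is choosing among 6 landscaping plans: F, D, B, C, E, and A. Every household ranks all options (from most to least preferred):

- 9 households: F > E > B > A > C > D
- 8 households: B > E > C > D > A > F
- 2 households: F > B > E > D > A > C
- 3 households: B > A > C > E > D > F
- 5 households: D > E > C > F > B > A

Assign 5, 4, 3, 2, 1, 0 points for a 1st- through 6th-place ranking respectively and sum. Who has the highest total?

E

F: 9·5 + 8·0 + 2·5 + 3·0 + 5·2 = 65
D: 9·0 + 8·2 + 2·2 + 3·1 + 5·5 = 48
B: 9·3 + 8·5 + 2·4 + 3·5 + 5·1 = 95
C: 9·1 + 8·3 + 2·0 + 3·3 + 5·3 = 57
E: 9·4 + 8·4 + 2·3 + 3·2 + 5·4 = 100
A: 9·2 + 8·1 + 2·1 + 3·4 + 5·0 = 40
E has the highest Borda score (100).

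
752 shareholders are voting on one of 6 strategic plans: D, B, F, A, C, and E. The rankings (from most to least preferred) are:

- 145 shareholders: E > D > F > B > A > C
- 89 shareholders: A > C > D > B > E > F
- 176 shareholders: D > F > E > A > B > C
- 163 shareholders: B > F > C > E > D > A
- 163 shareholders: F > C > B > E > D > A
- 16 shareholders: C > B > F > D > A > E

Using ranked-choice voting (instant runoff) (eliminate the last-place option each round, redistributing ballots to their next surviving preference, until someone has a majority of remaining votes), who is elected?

D

Round 1: D 176, B 163, F 163, A 89, C 16, E 145. Eliminate C.
Round 2: D 176, B 179, F 163, A 89, E 145. Eliminate A.
Round 3: D 265, B 179, F 163, E 145. Eliminate E.
Round 4: D 410, B 179, F 163. D has a majority.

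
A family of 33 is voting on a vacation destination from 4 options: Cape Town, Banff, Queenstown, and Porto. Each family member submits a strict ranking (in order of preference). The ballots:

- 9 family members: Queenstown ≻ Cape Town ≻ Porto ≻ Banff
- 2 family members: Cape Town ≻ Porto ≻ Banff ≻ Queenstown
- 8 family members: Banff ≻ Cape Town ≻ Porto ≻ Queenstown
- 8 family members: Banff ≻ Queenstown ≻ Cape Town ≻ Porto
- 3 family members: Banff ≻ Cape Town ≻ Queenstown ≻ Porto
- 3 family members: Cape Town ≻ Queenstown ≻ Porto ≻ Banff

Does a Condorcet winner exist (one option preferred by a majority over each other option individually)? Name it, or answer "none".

Banff vs Cape Town: 19–14 for Banff.
Banff vs Queenstown: 21–12 for Banff.
Banff vs Porto: 19–14 for Banff.
Banff beats every other option head-to-head.

Banff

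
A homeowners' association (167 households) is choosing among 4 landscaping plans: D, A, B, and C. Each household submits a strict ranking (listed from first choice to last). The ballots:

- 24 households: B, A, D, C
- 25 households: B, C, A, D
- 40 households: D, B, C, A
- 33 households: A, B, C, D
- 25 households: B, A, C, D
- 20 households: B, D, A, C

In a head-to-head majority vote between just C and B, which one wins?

B

Voters preferring C to B: 0; preferring B to C: 167.
B wins the head-to-head.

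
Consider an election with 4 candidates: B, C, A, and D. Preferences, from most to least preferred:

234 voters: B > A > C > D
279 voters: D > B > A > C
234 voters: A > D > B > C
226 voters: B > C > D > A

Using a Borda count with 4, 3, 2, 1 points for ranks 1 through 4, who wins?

B: 234·4 + 279·3 + 234·2 + 226·4 = 3145
C: 234·2 + 279·1 + 234·1 + 226·3 = 1659
A: 234·3 + 279·2 + 234·4 + 226·1 = 2422
D: 234·1 + 279·4 + 234·3 + 226·2 = 2504
B has the highest Borda score (3145).

B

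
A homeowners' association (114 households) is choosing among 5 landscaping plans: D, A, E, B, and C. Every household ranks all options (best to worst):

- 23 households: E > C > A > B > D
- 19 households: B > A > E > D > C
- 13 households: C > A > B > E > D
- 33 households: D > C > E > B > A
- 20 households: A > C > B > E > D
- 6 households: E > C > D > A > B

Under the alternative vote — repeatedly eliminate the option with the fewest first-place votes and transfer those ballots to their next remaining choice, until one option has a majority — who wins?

Round 1: D 33, A 20, E 29, B 19, C 13. Eliminate C.
Round 2: D 33, A 33, E 29, B 19. Eliminate B.
Round 3: D 33, A 52, E 29. Eliminate E.
Round 4: D 39, A 75. A has a majority.

A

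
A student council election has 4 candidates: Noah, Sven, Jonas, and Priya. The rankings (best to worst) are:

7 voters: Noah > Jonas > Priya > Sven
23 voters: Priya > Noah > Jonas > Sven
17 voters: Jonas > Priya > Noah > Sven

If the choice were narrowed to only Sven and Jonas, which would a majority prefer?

Jonas

Voters preferring Sven to Jonas: 0; preferring Jonas to Sven: 47.
Jonas wins the head-to-head.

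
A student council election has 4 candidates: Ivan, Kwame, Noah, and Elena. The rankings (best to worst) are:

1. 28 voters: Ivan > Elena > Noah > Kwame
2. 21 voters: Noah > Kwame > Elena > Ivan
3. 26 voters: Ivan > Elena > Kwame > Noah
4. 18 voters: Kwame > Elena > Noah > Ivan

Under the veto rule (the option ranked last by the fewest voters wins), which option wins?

Last-place votes: Ivan 39, Kwame 28, Noah 26, Elena 0.
Elena is ranked last by the fewest voters, so Elena wins.

Elena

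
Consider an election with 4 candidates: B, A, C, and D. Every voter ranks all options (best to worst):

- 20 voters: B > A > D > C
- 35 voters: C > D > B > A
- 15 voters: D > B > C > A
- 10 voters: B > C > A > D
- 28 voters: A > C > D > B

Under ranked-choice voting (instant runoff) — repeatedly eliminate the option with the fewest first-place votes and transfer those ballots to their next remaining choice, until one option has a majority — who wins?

Round 1: B 30, A 28, C 35, D 15. Eliminate D.
Round 2: B 45, A 28, C 35. Eliminate A.
Round 3: B 45, C 63. C has a majority.

C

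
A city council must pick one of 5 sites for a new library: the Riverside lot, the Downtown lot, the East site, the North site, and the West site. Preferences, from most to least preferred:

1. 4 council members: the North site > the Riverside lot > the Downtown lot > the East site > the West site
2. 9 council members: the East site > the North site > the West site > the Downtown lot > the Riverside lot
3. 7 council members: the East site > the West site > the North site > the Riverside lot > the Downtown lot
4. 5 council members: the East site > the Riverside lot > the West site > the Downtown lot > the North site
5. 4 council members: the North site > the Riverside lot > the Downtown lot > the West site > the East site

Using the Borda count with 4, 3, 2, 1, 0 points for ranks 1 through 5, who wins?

the East site

the Riverside lot: 4·3 + 9·0 + 7·1 + 5·3 + 4·3 = 46
the Downtown lot: 4·2 + 9·1 + 7·0 + 5·1 + 4·2 = 30
the East site: 4·1 + 9·4 + 7·4 + 5·4 + 4·0 = 88
the North site: 4·4 + 9·3 + 7·2 + 5·0 + 4·4 = 73
the West site: 4·0 + 9·2 + 7·3 + 5·2 + 4·1 = 53
the East site has the highest Borda score (88).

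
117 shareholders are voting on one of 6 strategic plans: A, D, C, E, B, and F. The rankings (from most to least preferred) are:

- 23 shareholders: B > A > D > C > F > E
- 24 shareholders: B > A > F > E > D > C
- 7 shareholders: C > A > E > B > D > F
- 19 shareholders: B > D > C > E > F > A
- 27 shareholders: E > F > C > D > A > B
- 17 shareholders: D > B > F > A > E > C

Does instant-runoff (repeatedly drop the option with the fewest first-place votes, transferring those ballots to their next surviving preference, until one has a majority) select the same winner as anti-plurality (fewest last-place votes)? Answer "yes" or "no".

Instant-runoff — R1 A 0, D 17, C 7, E 27, B 66, F 0 (B winner). Winner: B.
Anti-plurality — last-place votes: A 19, D 0, C 41, E 23, B 27, F 7. Winner: D.
The two methods disagree.

no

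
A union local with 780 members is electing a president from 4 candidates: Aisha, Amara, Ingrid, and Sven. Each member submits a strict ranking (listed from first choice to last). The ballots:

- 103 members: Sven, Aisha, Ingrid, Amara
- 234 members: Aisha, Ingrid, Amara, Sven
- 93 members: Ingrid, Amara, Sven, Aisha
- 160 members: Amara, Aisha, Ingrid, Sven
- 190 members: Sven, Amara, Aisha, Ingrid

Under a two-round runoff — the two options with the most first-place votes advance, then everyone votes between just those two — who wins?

Aisha

Round 1 first-place votes: Aisha 234, Amara 160, Ingrid 93, Sven 293.
Sven and Aisha advance.
Runoff: Sven is preferred to Aisha by 386 voters; Aisha by 394.
Aisha wins the runoff.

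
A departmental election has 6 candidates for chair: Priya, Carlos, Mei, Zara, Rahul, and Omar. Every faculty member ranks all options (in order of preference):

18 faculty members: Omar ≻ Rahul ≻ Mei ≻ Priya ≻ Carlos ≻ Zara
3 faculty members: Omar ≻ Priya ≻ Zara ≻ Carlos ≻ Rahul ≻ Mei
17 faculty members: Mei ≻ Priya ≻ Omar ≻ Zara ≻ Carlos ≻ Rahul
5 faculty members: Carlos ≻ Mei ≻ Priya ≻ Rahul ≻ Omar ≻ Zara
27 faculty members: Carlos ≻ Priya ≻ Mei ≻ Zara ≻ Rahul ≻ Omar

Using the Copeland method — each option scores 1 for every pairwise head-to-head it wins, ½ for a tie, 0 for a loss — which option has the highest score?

Mei

Priya: beats Carlos, Zara, Rahul, and Omar; loses to Mei → score 4.
Carlos: beats Zara and Rahul; ties Mei; loses to Priya and Omar → score 2.5.
Mei: beats Priya, Zara, Rahul, and Omar; ties Carlos → score 4.5.
Zara: beats Rahul; loses to Priya, Carlos, Mei, and Omar → score 1.
Rahul: loses to Priya, Carlos, Mei, Zara, and Omar → score 0.
Omar: beats Carlos, Zara, and Rahul; loses to Priya and Mei → score 3.
Mei has the best pairwise record.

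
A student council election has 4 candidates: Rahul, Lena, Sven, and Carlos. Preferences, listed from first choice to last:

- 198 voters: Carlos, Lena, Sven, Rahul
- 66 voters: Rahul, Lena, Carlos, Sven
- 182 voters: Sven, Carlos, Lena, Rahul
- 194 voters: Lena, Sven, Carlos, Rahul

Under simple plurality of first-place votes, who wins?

Carlos

First-place votes: Rahul 66, Lena 194, Sven 182, Carlos 198.
Carlos has the most first-place votes.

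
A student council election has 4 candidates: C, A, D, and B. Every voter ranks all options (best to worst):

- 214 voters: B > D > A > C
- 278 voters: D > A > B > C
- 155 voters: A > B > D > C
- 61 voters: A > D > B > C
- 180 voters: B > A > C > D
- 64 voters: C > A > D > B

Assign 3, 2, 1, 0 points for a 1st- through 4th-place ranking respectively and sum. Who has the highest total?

A

C: 214·0 + 278·0 + 155·0 + 61·0 + 180·1 + 64·3 = 372
A: 214·1 + 278·2 + 155·3 + 61·3 + 180·2 + 64·2 = 1906
D: 214·2 + 278·3 + 155·1 + 61·2 + 180·0 + 64·1 = 1603
B: 214·3 + 278·1 + 155·2 + 61·1 + 180·3 + 64·0 = 1831
A has the highest Borda score (1906).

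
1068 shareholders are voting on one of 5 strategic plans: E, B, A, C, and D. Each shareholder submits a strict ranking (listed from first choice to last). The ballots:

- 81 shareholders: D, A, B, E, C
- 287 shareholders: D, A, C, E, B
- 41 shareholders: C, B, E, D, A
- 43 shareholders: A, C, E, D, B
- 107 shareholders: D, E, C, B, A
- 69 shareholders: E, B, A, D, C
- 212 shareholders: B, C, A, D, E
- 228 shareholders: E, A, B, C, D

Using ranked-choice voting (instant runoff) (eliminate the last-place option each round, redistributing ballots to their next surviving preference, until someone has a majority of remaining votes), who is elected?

Round 1: E 297, B 212, A 43, C 41, D 475. Eliminate C.
Round 2: E 297, B 253, A 43, D 475. Eliminate A.
Round 3: E 340, B 253, D 475. Eliminate B.
Round 4: E 381, D 687. D has a majority.

D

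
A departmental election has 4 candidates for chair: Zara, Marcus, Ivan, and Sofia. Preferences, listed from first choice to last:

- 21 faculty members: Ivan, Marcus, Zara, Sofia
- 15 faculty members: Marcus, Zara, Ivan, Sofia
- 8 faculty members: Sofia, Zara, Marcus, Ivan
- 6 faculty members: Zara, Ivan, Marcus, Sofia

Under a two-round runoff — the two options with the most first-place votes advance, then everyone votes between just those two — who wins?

Round 1 first-place votes: Zara 6, Marcus 15, Ivan 21, Sofia 8.
Ivan and Marcus advance.
Runoff: Ivan is preferred to Marcus by 27 voters; Marcus by 23.
Ivan wins the runoff.

Ivan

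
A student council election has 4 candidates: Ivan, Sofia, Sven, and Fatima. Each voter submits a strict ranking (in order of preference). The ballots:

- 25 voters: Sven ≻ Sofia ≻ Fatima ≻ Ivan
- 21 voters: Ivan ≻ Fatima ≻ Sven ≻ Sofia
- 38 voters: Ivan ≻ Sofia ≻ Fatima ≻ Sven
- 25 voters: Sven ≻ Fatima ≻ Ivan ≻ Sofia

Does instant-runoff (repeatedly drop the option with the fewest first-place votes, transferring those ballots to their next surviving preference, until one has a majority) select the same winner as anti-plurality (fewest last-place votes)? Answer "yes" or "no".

Instant-runoff — R1 Ivan 59, Sofia 0, Sven 50, Fatima 0 (Ivan winner). Winner: Ivan.
Anti-plurality — last-place votes: Ivan 25, Sofia 46, Sven 38, Fatima 0. Winner: Fatima.
The two methods disagree.

no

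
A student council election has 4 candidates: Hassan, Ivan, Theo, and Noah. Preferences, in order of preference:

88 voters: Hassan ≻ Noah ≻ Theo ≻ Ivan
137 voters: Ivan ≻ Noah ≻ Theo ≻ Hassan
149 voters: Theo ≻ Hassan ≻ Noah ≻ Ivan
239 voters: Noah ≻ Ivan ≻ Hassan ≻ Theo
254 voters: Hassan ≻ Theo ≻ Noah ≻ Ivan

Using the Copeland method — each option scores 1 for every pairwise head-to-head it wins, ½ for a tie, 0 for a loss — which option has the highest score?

Hassan: beats Ivan, Theo, and Noah → score 3.
Ivan: loses to Hassan, Theo, and Noah → score 0.
Theo: beats Ivan; loses to Hassan and Noah → score 1.
Noah: beats Ivan and Theo; loses to Hassan → score 2.
Hassan has the best pairwise record.

Hassan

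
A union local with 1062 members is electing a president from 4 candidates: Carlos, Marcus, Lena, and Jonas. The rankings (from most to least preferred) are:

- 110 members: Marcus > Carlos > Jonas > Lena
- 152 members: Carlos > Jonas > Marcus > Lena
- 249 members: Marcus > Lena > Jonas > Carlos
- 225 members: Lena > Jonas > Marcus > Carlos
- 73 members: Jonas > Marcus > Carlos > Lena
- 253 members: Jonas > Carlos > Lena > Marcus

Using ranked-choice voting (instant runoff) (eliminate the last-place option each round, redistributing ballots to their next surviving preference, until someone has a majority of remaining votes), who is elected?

Jonas

Round 1: Carlos 152, Marcus 359, Lena 225, Jonas 326. Eliminate Carlos.
Round 2: Marcus 359, Lena 225, Jonas 478. Eliminate Lena.
Round 3: Marcus 359, Jonas 703. Jonas has a majority.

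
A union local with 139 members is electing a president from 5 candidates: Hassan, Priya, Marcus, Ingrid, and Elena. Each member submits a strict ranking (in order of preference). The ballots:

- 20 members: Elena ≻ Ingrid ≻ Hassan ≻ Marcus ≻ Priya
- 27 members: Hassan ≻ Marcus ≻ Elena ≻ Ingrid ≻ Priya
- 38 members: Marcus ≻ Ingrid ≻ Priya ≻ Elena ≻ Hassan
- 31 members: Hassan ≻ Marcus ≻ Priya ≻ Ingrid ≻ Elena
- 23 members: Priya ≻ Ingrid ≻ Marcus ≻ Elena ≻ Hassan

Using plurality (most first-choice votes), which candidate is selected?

Hassan

First-place votes: Hassan 58, Priya 23, Marcus 38, Ingrid 0, Elena 20.
Hassan has the most first-place votes.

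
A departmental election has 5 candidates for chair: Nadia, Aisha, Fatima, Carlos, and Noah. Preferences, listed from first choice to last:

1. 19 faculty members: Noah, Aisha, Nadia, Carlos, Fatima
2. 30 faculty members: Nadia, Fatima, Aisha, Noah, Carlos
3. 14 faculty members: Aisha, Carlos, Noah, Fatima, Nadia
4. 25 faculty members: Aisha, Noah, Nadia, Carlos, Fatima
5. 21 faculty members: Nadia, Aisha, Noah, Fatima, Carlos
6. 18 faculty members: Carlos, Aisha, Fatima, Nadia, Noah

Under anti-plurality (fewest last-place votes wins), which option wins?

Aisha

Last-place votes: Nadia 14, Aisha 0, Fatima 44, Carlos 51, Noah 18.
Aisha is ranked last by the fewest voters, so Aisha wins.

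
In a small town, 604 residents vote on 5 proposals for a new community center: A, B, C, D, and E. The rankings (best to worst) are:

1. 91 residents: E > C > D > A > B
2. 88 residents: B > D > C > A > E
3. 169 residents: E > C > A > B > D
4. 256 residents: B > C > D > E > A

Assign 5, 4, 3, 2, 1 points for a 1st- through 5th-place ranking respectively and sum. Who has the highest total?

C

A: 91·2 + 88·2 + 169·3 + 256·1 = 1121
B: 91·1 + 88·5 + 169·2 + 256·5 = 2149
C: 91·4 + 88·3 + 169·4 + 256·4 = 2328
D: 91·3 + 88·4 + 169·1 + 256·3 = 1562
E: 91·5 + 88·1 + 169·5 + 256·2 = 1900
C has the highest Borda score (2328).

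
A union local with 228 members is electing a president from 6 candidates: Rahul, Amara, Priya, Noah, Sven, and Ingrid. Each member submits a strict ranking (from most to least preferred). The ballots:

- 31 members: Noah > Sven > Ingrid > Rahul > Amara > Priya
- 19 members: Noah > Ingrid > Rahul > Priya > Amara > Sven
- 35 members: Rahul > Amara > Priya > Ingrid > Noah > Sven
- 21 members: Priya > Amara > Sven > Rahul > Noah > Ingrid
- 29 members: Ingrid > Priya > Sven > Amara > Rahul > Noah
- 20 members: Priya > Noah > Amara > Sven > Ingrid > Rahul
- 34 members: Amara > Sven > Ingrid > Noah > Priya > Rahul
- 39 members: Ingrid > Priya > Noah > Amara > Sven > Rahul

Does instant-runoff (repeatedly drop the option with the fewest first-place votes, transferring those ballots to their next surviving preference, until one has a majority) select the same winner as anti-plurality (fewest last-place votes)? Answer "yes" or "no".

no

Instant-runoff — R1 Rahul 35, Amara 34, Priya 41, Noah 50, Sven 0, Ingrid 68 (Sven out); R2 Rahul 35, Amara 34, Priya 41, Noah 50, Ingrid 68 (Amara out); R3 Rahul 35, Priya 41, Noah 50, Ingrid 102 (Rahul out); R4 Priya 76, Noah 50, Ingrid 102 (Noah out); R5 Priya 76, Ingrid 152 (Ingrid winner). Winner: Ingrid.
Anti-plurality — last-place votes: Rahul 93, Amara 0, Priya 31, Noah 29, Sven 54, Ingrid 21. Winner: Amara.
The two methods disagree.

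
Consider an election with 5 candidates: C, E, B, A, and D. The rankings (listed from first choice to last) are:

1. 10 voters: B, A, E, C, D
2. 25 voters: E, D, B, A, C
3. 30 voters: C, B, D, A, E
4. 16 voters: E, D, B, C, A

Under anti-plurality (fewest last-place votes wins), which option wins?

Last-place votes: C 25, E 30, B 0, A 16, D 10.
B is ranked last by the fewest voters, so B wins.

B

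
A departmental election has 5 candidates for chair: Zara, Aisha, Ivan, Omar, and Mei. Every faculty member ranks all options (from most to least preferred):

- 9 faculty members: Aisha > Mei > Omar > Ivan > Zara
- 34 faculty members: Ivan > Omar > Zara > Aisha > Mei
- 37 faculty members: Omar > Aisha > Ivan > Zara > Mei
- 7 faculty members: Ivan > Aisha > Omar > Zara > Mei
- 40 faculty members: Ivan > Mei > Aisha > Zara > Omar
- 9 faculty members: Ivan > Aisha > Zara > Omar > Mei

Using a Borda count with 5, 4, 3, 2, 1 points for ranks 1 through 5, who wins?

Ivan

Zara: 9·1 + 34·3 + 37·2 + 7·2 + 40·2 + 9·3 = 306
Aisha: 9·5 + 34·2 + 37·4 + 7·4 + 40·3 + 9·4 = 445
Ivan: 9·2 + 34·5 + 37·3 + 7·5 + 40·5 + 9·5 = 579
Omar: 9·3 + 34·4 + 37·5 + 7·3 + 40·1 + 9·2 = 427
Mei: 9·4 + 34·1 + 37·1 + 7·1 + 40·4 + 9·1 = 283
Ivan has the highest Borda score (579).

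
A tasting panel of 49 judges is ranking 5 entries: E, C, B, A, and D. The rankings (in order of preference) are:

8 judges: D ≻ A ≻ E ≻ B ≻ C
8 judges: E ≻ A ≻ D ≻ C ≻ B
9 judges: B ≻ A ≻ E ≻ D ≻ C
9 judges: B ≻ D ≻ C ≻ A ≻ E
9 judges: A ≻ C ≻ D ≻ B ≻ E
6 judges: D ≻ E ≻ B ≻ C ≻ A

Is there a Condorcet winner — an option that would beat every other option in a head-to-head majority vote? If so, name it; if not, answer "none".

A vs E: 35–14 for A.
A vs C: 34–15 for A.
A vs B: 25–24 for A.
A vs D: 26–23 for A.
A beats every other option head-to-head.

A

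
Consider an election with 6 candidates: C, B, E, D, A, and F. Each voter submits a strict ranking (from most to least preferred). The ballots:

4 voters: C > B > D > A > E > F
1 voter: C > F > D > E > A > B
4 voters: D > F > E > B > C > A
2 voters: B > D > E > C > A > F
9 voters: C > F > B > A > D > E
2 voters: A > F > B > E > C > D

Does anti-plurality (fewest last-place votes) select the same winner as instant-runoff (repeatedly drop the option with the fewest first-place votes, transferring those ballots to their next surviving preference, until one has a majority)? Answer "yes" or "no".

Anti-plurality — last-place votes: C 0, B 1, E 9, D 2, A 4, F 6. Winner: C.
Instant-runoff — R1 C 14, B 2, E 0, D 4, A 2, F 0 (C winner). Winner: C.
The two methods agree.

yes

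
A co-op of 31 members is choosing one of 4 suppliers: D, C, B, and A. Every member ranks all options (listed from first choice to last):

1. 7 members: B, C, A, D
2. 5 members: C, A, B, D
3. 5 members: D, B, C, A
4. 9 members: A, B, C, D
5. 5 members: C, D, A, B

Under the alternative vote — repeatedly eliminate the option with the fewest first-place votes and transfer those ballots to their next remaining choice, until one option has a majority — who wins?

Round 1: D 5, C 10, B 7, A 9. Eliminate D.
Round 2: C 10, B 12, A 9. Eliminate A.
Round 3: C 10, B 21. B has a majority.

B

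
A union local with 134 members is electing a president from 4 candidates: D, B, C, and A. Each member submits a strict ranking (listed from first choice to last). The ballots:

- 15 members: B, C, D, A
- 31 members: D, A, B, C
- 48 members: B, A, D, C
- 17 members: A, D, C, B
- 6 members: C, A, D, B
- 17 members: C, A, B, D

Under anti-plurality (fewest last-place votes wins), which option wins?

Last-place votes: D 17, B 23, C 79, A 15.
A is ranked last by the fewest voters, so A wins.

A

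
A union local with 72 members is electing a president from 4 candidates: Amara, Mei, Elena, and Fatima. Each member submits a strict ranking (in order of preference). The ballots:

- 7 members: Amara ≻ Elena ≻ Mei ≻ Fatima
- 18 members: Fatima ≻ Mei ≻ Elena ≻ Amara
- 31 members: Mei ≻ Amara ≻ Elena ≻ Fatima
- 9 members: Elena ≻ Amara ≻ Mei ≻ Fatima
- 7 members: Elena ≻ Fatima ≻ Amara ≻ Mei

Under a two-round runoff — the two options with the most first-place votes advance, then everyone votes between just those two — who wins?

Round 1 first-place votes: Amara 7, Mei 31, Elena 16, Fatima 18.
Mei and Fatima advance.
Runoff: Mei is preferred to Fatima by 47 voters; Fatima by 25.
Mei wins the runoff.

Mei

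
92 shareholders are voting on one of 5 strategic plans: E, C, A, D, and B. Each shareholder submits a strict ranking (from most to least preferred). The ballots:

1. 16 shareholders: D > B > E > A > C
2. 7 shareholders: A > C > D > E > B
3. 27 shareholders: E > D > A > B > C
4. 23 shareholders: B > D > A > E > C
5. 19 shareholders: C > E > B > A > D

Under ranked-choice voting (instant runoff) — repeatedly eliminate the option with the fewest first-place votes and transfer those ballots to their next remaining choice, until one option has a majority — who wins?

E

Round 1: E 27, C 19, A 7, D 16, B 23. Eliminate A.
Round 2: E 27, C 26, D 16, B 23. Eliminate D.
Round 3: E 27, C 26, B 39. Eliminate C.
Round 4: E 53, B 39. E has a majority.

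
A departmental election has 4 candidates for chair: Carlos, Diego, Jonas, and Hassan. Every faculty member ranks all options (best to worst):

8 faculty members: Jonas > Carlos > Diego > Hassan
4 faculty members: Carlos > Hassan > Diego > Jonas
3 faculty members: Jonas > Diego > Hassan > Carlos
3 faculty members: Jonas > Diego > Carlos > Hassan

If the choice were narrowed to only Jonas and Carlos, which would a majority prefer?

Voters preferring Jonas to Carlos: 14; preferring Carlos to Jonas: 4.
Jonas wins the head-to-head.

Jonas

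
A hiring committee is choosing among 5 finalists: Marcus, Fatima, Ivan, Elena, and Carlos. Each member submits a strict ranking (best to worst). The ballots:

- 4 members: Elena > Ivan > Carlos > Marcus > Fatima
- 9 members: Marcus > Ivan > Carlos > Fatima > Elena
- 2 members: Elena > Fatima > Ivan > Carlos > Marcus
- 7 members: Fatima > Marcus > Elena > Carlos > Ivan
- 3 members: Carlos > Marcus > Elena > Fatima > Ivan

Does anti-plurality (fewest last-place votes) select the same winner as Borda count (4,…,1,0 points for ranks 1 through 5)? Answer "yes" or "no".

no

Anti-plurality — last-place votes: Marcus 2, Fatima 4, Ivan 10, Elena 9, Carlos 0. Winner: Carlos.
Borda — scores: Marcus 70, Fatima 46, Ivan 43, Elena 44, Carlos 47. Winner: Marcus.
The two methods disagree.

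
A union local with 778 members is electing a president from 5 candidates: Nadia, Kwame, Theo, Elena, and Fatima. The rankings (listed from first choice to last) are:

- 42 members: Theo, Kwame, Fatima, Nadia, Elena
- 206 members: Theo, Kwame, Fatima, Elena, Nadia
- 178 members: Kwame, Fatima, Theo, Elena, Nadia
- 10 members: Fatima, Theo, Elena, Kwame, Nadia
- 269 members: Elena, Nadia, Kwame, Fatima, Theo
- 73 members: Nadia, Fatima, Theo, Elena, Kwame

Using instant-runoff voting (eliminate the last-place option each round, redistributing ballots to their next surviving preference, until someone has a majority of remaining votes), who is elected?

Round 1: Nadia 73, Kwame 178, Theo 248, Elena 269, Fatima 10. Eliminate Fatima.
Round 2: Nadia 73, Kwame 178, Theo 258, Elena 269. Eliminate Nadia.
Round 3: Kwame 178, Theo 331, Elena 269. Eliminate Kwame.
Round 4: Theo 509, Elena 269. Theo has a majority.

Theo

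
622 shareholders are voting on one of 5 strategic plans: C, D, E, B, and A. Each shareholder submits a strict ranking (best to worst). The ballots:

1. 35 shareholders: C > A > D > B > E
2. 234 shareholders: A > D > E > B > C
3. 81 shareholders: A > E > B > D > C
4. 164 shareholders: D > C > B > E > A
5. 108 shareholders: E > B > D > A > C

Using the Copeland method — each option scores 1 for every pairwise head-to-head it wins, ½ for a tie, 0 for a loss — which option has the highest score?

A

C: loses to D, E, B, and A → score 0.
D: beats C, E, and B; loses to A → score 3.
E: beats C and B; loses to D and A → score 2.
B: beats C; loses to D, E, and A → score 1.
A: beats C, D, E, and B → score 4.
A has the best pairwise record.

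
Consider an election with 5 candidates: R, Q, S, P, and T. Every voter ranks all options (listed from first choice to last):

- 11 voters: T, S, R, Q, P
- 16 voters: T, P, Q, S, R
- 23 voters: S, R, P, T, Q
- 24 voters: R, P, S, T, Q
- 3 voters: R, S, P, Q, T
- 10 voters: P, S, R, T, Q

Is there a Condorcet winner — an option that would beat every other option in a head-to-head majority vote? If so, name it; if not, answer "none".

none

Checking pairwise contests:
S beats R 60–27.
R beats Q 71–16.
P beats S 50–37.
R beats P 61–26.
R beats T 60–27.
Every option loses at least one head-to-head, so there is no Condorcet winner.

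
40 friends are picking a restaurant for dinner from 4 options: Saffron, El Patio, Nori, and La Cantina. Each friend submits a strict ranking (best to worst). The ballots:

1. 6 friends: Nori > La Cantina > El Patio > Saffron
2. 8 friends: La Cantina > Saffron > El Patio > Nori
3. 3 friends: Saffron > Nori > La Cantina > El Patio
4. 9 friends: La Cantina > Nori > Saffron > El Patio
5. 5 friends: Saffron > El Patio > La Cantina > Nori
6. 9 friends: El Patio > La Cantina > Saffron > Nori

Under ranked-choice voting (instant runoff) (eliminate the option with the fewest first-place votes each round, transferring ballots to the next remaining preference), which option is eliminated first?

Round 1: Saffron 8, El Patio 9, Nori 6, La Cantina 17. Eliminate Nori.

Nori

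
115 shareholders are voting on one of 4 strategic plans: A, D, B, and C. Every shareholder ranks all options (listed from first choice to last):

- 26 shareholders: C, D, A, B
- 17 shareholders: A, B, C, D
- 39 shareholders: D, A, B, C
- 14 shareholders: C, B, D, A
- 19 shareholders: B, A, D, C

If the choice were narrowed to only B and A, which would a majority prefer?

Voters preferring B to A: 33; preferring A to B: 82.
A wins the head-to-head.

A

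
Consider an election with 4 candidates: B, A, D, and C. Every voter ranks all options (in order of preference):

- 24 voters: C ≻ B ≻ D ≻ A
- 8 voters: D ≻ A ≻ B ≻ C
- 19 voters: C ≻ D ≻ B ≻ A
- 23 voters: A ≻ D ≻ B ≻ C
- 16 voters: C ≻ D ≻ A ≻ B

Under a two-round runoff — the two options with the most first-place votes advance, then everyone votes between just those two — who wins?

Round 1 first-place votes: B 0, A 23, D 8, C 59.
C and A advance.
Runoff: C is preferred to A by 59 voters; A by 31.
C wins the runoff.

C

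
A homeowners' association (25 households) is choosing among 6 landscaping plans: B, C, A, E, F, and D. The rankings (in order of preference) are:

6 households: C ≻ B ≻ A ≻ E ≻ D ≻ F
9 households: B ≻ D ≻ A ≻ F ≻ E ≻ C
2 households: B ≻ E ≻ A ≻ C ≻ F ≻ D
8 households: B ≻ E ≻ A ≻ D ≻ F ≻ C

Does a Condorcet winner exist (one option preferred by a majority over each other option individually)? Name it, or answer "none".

B

B vs C: 19–6 for B.
B vs A: 25–0 for B.
B vs E: 25–0 for B.
B vs F: 25–0 for B.
B vs D: 25–0 for B.
B beats every other option head-to-head.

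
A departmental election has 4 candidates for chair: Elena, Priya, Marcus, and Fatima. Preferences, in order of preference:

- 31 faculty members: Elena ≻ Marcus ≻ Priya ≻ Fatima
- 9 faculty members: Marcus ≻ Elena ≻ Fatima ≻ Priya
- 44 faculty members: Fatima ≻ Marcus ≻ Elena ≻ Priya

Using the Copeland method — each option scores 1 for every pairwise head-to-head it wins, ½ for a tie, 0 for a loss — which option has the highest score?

Elena: beats Priya; loses to Marcus and Fatima → score 1.
Priya: loses to Elena, Marcus, and Fatima → score 0.
Marcus: beats Elena and Priya; loses to Fatima → score 2.
Fatima: beats Elena, Priya, and Marcus → score 3.
Fatima has the best pairwise record.

Fatima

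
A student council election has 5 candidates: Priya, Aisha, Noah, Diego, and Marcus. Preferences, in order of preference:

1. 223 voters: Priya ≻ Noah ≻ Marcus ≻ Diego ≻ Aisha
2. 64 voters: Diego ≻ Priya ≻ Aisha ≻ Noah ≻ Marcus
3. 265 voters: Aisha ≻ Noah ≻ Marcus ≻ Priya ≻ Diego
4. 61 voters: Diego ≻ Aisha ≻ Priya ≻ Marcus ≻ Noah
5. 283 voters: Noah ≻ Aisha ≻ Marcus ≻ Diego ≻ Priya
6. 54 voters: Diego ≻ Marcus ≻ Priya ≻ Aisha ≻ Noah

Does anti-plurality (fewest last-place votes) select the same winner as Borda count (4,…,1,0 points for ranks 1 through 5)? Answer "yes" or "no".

no

Anti-plurality — last-place votes: Priya 283, Aisha 223, Noah 115, Diego 265, Marcus 64. Winner: Marcus.
Borda — scores: Priya 1579, Aisha 2274, Noah 2660, Diego 1222, Marcus 1765. Winner: Noah.
The two methods disagree.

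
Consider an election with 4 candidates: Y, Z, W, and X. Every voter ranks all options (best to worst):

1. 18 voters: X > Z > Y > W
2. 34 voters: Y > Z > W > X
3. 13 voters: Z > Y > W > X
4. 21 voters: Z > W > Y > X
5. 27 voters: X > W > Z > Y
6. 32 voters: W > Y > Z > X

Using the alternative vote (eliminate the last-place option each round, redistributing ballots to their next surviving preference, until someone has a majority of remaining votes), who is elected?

Round 1: Y 34, Z 34, W 32, X 45. Eliminate W.
Round 2: Y 66, Z 34, X 45. Eliminate Z.
Round 3: Y 100, X 45. Y has a majority.

Y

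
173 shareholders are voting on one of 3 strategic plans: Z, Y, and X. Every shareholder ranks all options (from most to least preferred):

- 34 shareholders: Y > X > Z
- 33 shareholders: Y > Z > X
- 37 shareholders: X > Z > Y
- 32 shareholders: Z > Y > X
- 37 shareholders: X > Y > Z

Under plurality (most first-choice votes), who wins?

X

First-place votes: Z 32, Y 67, X 74.
X has the most first-place votes.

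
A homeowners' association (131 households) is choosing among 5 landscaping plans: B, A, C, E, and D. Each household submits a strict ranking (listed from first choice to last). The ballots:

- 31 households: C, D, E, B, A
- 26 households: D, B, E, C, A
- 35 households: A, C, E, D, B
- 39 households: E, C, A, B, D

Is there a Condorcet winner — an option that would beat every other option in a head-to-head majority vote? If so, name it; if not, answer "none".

C vs B: 105–26 for C.
C vs A: 96–35 for C.
C vs E: 66–65 for C.
C vs D: 105–26 for C.
C beats every other option head-to-head.

C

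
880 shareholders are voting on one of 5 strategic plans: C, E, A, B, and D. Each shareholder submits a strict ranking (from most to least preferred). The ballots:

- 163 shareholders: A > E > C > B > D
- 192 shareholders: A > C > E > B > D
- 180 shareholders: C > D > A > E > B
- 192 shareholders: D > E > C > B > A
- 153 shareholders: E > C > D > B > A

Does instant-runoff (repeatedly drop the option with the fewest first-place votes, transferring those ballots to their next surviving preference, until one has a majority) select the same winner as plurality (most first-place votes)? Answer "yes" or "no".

Instant-runoff — R1 C 180, E 153, A 355, B 0, D 192 (B out); R2 C 180, E 153, A 355, D 192 (E out); R3 C 333, A 355, D 192 (D out); R4 C 525, A 355 (C winner). Winner: C.
Plurality — first-place votes: C 180, E 153, A 355, B 0, D 192. Winner: A.
The two methods disagree.

no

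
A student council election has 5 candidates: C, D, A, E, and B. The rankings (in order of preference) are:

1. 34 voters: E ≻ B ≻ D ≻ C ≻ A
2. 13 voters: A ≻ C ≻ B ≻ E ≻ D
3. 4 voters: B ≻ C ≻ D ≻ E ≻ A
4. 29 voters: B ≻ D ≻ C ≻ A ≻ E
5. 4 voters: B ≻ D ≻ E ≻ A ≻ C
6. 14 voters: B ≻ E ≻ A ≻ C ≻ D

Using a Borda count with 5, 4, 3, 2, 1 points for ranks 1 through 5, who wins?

B

C: 34·2 + 13·4 + 4·4 + 29·3 + 4·1 + 14·2 = 255
D: 34·3 + 13·1 + 4·3 + 29·4 + 4·4 + 14·1 = 273
A: 34·1 + 13·5 + 4·1 + 29·2 + 4·2 + 14·3 = 211
E: 34·5 + 13·2 + 4·2 + 29·1 + 4·3 + 14·4 = 301
B: 34·4 + 13·3 + 4·5 + 29·5 + 4·5 + 14·5 = 430
B has the highest Borda score (430).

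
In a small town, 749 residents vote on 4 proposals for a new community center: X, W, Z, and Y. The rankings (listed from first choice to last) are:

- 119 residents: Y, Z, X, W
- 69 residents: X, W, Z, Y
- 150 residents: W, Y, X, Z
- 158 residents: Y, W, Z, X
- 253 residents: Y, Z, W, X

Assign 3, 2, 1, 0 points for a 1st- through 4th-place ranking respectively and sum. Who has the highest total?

Y

X: 119·1 + 69·3 + 150·1 + 158·0 + 253·0 = 476
W: 119·0 + 69·2 + 150·3 + 158·2 + 253·1 = 1157
Z: 119·2 + 69·1 + 150·0 + 158·1 + 253·2 = 971
Y: 119·3 + 69·0 + 150·2 + 158·3 + 253·3 = 1890
Y has the highest Borda score (1890).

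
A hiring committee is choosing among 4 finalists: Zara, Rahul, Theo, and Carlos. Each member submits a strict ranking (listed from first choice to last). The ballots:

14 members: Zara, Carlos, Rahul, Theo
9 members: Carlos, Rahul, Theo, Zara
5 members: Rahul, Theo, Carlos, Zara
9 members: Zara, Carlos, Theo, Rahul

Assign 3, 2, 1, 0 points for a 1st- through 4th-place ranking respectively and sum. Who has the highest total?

Carlos

Zara: 14·3 + 9·0 + 5·0 + 9·3 = 69
Rahul: 14·1 + 9·2 + 5·3 + 9·0 = 47
Theo: 14·0 + 9·1 + 5·2 + 9·1 = 28
Carlos: 14·2 + 9·3 + 5·1 + 9·2 = 78
Carlos has the highest Borda score (78).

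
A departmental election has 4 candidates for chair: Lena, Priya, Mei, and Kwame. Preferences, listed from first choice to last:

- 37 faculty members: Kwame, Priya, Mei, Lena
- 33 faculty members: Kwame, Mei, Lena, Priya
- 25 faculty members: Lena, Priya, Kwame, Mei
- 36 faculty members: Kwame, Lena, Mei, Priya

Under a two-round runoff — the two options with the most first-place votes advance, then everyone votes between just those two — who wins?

Round 1 first-place votes: Lena 25, Priya 0, Mei 0, Kwame 106.
Kwame and Lena advance.
Runoff: Kwame is preferred to Lena by 106 voters; Lena by 25.
Kwame wins the runoff.

Kwame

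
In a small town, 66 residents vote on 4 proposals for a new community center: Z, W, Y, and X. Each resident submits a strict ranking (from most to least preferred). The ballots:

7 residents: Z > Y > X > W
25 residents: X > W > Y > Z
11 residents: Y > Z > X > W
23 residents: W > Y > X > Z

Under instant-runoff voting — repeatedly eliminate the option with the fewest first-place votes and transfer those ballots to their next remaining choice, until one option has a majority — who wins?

X

Round 1: Z 7, W 23, Y 11, X 25. Eliminate Z.
Round 2: W 23, Y 18, X 25. Eliminate Y.
Round 3: W 23, X 43. X has a majority.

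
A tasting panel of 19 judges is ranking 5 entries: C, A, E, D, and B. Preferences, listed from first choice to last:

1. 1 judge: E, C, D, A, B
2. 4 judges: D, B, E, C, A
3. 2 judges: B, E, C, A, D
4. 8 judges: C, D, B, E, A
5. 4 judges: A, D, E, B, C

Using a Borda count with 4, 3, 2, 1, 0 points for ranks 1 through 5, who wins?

D

C: 1·3 + 4·1 + 2·2 + 8·4 + 4·0 = 43
A: 1·1 + 4·0 + 2·1 + 8·0 + 4·4 = 19
E: 1·4 + 4·2 + 2·3 + 8·1 + 4·2 = 34
D: 1·2 + 4·4 + 2·0 + 8·3 + 4·3 = 54
B: 1·0 + 4·3 + 2·4 + 8·2 + 4·1 = 40
D has the highest Borda score (54).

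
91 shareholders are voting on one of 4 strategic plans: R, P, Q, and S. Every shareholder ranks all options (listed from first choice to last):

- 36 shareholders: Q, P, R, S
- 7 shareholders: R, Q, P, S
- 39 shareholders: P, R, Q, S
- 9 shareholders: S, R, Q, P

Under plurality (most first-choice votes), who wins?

First-place votes: R 7, P 39, Q 36, S 9.
P has the most first-place votes.

P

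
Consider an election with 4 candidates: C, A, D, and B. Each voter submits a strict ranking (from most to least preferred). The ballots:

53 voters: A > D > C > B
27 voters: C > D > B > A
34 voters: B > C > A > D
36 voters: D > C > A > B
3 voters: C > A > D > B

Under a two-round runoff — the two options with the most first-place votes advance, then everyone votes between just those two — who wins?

A

Round 1 first-place votes: C 30, A 53, D 36, B 34.
A and D advance.
Runoff: A is preferred to D by 90 voters; D by 63.
A wins the runoff.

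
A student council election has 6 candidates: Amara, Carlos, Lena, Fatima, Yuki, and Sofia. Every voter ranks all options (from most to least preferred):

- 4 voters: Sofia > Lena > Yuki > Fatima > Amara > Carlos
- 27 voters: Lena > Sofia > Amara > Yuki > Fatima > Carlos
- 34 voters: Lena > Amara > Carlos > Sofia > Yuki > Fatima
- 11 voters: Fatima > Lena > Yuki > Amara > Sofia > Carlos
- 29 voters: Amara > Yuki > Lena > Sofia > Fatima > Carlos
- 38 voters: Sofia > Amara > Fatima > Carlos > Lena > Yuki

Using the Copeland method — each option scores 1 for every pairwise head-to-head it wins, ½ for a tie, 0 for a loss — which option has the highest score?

Amara: beats Carlos, Fatima, Yuki, and Sofia; loses to Lena → score 4.
Carlos: beats Yuki; loses to Amara, Lena, Fatima, and Sofia → score 1.
Lena: beats Amara, Carlos, Fatima, Yuki, and Sofia → score 5.
Fatima: beats Carlos; loses to Amara, Lena, Yuki, and Sofia → score 1.
Yuki: beats Fatima; loses to Amara, Carlos, Lena, and Sofia → score 1.
Sofia: beats Carlos, Fatima, and Yuki; loses to Amara and Lena → score 3.
Lena has the best pairwise record.

Lena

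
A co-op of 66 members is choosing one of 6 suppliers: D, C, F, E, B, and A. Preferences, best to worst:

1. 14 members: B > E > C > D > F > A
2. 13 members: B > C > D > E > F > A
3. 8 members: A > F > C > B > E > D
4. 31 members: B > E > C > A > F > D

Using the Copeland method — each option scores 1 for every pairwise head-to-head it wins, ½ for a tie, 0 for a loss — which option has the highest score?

B

D: loses to C, F, E, B, and A → score 0.
C: beats D, F, and A; loses to E and B → score 3.
F: beats D; loses to C, E, B, and A → score 1.
E: beats D, C, F, and A; loses to B → score 4.
B: beats D, C, F, E, and A → score 5.
A: beats D and F; loses to C, E, and B → score 2.
B has the best pairwise record.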